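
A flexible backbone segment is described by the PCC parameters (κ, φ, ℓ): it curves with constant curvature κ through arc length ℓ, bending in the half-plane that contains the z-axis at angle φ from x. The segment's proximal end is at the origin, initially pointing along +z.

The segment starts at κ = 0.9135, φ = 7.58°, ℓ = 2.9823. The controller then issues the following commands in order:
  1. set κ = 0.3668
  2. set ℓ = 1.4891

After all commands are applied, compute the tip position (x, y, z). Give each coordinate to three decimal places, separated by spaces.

0.393 0.052 1.416

initial: κ=0.9135, φ=7.58°, ℓ=2.9823
cmd 1: set κ=0.3668 → (κ,φ,ℓ)=(0.3668,7.58°,2.9823) → tip=(1.4620,0.1946,2.4221)
cmd 2: set ℓ=1.4891 → (κ,φ,ℓ)=(0.3668,7.58°,1.4891) → tip=(0.3932,0.0523,1.4162)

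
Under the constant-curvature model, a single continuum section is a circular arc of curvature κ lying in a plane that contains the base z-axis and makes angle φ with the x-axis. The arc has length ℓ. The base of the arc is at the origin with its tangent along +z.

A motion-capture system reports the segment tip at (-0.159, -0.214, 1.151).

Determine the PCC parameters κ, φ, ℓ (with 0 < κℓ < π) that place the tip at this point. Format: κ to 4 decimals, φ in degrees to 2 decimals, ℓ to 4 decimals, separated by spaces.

0.3820 233.39 1.1917

ρ = √(x²+y²) = √(-0.159² + -0.214²) = 0.26660
φ = atan2(y, x) mod 360° = atan2(-0.214, -0.159) = 233.3880°
|p|² = ρ² + z² = 0.26660² + 1.151² = 1.39588
κ = 2ρ / |p|² = 2×0.26660 / 1.39588 = 0.38199
θ = 2·atan2(ρ, z) = 2·atan2(0.26660, 1.151) = 0.45523 rad
ℓ = θ/κ = 0.45523/0.38199 = 1.19174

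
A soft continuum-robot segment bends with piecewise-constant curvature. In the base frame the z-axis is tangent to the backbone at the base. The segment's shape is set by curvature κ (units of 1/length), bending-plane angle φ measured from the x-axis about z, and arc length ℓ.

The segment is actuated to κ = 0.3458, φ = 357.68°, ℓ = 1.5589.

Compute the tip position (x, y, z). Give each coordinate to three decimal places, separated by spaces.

0.410 -0.017 1.484

θ = κ·ℓ = 0.3458 × 1.5589 = 0.53907 rad
ρ = (1 − cos θ)/κ = (1 − 0.85819)/0.3458 = 0.41010
z = sin θ / κ = 0.51334/0.3458 = 1.48449
x = ρ cos φ = 0.41010 × cos(357.68°) = 0.40976
y = ρ sin φ = 0.41010 × sin(357.68°) = -0.01660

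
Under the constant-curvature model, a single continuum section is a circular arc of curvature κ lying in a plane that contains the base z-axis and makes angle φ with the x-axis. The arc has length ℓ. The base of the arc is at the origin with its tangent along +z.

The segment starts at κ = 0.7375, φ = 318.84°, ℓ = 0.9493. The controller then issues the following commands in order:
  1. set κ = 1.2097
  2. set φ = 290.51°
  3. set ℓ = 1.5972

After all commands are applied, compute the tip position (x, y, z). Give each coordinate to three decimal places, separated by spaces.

initial: κ=0.7375, φ=318.84°, ℓ=0.9493
cmd 1: set κ=1.2097 → (κ,φ,ℓ)=(1.2097,318.84°,0.9493) → tip=(0.3672,-0.3210,0.7540)
cmd 2: set φ=290.51° → (κ,φ,ℓ)=(1.2097,290.51°,0.9493) → tip=(0.1709,-0.4568,0.7540)
cmd 3: set ℓ=1.5972 → (κ,φ,ℓ)=(1.2097,290.51°,1.5972) → tip=(0.3920,-1.0480,0.7733)

0.392 -1.048 0.773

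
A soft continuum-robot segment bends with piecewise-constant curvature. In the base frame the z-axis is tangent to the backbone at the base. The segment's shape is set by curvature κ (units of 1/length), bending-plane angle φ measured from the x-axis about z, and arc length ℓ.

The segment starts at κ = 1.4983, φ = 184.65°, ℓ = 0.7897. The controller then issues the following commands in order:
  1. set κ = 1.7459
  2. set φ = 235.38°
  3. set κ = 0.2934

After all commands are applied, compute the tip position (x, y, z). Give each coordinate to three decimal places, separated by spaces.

initial: κ=1.4983, φ=184.65°, ℓ=0.7897
cmd 1: set κ=1.7459 → (κ,φ,ℓ)=(1.7459,184.65°,0.7897) → tip=(-0.4619,-0.0376,0.5622)
cmd 2: set φ=235.38° → (κ,φ,ℓ)=(1.7459,235.38°,0.7897) → tip=(-0.2633,-0.3814,0.5622)
cmd 3: set κ=0.2934 → (κ,φ,ℓ)=(0.2934,235.38°,0.7897) → tip=(-0.0517,-0.0750,0.7827)

-0.052 -0.075 0.783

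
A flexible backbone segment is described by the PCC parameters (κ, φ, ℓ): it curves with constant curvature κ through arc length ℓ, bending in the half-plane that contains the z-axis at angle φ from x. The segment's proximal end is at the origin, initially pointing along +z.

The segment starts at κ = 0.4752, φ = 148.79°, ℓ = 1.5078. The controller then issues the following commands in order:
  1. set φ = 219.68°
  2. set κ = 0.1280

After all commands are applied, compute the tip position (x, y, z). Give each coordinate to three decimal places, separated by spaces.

initial: κ=0.4752, φ=148.79°, ℓ=1.5078
cmd 1: set φ=219.68° → (κ,φ,ℓ)=(0.4752,219.68°,1.5078) → tip=(-0.3982,-0.3304,1.3821)
cmd 2: set κ=0.1280 → (κ,φ,ℓ)=(0.1280,219.68°,1.5078) → tip=(-0.1116,-0.0926,1.4985)

-0.112 -0.093 1.498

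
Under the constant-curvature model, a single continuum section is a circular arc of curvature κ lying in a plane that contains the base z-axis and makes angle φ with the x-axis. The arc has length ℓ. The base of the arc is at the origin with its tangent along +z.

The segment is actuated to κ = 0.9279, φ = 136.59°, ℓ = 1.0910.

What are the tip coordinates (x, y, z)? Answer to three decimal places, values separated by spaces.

θ = κ·ℓ = 0.9279 × 1.0910 = 1.01234 rad
ρ = (1 − cos θ)/κ = (1 − 0.52988)/0.9279 = 0.50665
z = sin θ / κ = 0.84807/0.9279 = 0.91397
x = ρ cos φ = 0.50665 × cos(136.59°) = -0.36806
y = ρ sin φ = 0.50665 × sin(136.59°) = 0.34818

-0.368 0.348 0.914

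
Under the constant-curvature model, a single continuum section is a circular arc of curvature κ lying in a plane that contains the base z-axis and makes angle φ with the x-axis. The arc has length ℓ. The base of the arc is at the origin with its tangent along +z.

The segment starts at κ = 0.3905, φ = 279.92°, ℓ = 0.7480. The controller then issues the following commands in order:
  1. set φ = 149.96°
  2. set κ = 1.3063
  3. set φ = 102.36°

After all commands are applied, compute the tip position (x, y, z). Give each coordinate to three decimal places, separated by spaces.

initial: κ=0.3905, φ=279.92°, ℓ=0.7480
cmd 1: set φ=149.96° → (κ,φ,ℓ)=(0.3905,149.96°,0.7480) → tip=(-0.0939,0.0543,0.7374)
cmd 2: set κ=1.3063 → (κ,φ,ℓ)=(1.3063,149.96°,0.7480) → tip=(-0.2920,0.1688,0.6345)
cmd 3: set φ=102.36° → (κ,φ,ℓ)=(1.3063,102.36°,0.7480) → tip=(-0.0722,0.3295,0.6345)

-0.072 0.329 0.635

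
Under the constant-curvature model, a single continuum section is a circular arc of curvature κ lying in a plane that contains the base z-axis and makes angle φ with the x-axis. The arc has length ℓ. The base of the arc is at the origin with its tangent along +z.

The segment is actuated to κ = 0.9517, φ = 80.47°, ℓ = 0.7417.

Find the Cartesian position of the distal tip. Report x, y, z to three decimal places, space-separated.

θ = κ·ℓ = 0.9517 × 0.7417 = 0.70588 rad
ρ = (1 − cos θ)/κ = (1 − 0.76104)/0.9517 = 0.25108
z = sin θ / κ = 0.64870/0.9517 = 0.68162
x = ρ cos φ = 0.25108 × cos(80.47°) = 0.04157
y = ρ sin φ = 0.25108 × sin(80.47°) = 0.24762

0.042 0.248 0.682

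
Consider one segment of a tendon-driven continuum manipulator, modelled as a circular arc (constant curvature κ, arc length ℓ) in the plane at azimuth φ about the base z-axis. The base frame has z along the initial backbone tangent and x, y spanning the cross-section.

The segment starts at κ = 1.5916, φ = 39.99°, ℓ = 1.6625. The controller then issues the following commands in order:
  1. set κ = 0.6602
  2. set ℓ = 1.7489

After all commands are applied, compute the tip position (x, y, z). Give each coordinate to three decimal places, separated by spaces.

initial: κ=1.5916, φ=39.99°, ℓ=1.6625
cmd 1: set κ=0.6602 → (κ,φ,ℓ)=(0.6602,39.99°,1.6625) → tip=(0.6316,0.5298,1.3482)
cmd 2: set ℓ=1.7489 → (κ,φ,ℓ)=(0.6602,39.99°,1.7489) → tip=(0.6913,0.5799,1.3854)

0.691 0.580 1.385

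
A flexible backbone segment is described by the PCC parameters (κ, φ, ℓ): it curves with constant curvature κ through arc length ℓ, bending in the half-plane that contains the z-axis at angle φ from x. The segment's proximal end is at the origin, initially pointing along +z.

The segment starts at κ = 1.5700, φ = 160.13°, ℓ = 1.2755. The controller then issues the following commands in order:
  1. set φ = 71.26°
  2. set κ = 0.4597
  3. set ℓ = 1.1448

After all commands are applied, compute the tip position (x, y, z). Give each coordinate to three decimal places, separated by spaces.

0.095 0.279 1.093

initial: κ=1.5700, φ=160.13°, ℓ=1.2755
cmd 1: set φ=71.26° → (κ,φ,ℓ)=(1.5700,71.26°,1.2755) → tip=(0.2903,0.8556,0.5785)
cmd 2: set κ=0.4597 → (κ,φ,ℓ)=(0.4597,71.26°,1.2755) → tip=(0.1167,0.3441,1.2037)
cmd 3: set ℓ=1.1448 → (κ,φ,ℓ)=(0.4597,71.26°,1.1448) → tip=(0.0946,0.2787,1.0927)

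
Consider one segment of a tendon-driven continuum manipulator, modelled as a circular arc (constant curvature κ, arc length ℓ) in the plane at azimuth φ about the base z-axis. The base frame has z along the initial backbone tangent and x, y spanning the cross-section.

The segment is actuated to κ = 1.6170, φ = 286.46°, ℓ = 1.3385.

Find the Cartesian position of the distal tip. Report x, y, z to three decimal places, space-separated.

θ = κ·ℓ = 1.6170 × 1.3385 = 2.16435 rad
ρ = (1 − cos θ)/κ = (1 − -0.55931)/1.6170 = 0.96433
z = sin θ / κ = 0.82896/1.6170 = 0.51265
x = ρ cos φ = 0.96433 × cos(286.46°) = 0.27324
y = ρ sin φ = 0.96433 × sin(286.46°) = -0.92481

0.273 -0.925 0.513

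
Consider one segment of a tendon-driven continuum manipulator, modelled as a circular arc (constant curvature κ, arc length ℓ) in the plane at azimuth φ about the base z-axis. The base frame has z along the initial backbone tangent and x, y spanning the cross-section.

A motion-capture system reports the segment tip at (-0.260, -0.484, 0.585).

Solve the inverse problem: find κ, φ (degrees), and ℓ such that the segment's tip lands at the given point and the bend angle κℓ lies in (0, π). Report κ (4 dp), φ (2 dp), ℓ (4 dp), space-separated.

ρ = √(x²+y²) = √(-0.260² + -0.484²) = 0.54941
φ = atan2(y, x) mod 360° = atan2(-0.484, -0.260) = 241.7557°
|p|² = ρ² + z² = 0.54941² + 0.585² = 0.64408
κ = 2ρ / |p|² = 2×0.54941 / 0.64408 = 1.70604
θ = 2·atan2(ρ, z) = 2·atan2(0.54941, 0.585) = 1.50808 rad
ℓ = θ/κ = 1.50808/1.70604 = 0.88396

1.7060 241.76 0.8840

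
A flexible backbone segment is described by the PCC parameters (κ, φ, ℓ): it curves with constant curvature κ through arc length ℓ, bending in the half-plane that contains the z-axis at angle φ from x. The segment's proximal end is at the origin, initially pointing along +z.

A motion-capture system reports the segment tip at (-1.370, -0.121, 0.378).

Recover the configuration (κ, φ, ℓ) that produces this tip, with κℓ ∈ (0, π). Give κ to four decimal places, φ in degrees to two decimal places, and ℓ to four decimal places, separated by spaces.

ρ = √(x²+y²) = √(-1.370² + -0.121²) = 1.37533
φ = atan2(y, x) mod 360° = atan2(-0.121, -1.370) = 185.0473°
|p|² = ρ² + z² = 1.37533² + 0.378² = 2.03442
κ = 2ρ / |p|² = 2×1.37533 / 2.03442 = 1.35206
θ = 2·atan2(ρ, z) = 2·atan2(1.37533, 0.378) = 2.60515 rad
ℓ = θ/κ = 2.60515/1.35206 = 1.92680

1.3521 185.05 1.9268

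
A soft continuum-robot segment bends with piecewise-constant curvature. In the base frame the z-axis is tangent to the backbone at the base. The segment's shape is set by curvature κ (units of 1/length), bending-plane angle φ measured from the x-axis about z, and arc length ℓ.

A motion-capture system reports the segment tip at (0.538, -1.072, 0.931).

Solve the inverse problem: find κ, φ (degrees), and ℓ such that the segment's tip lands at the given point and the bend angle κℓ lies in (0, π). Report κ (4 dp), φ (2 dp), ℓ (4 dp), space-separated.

ρ = √(x²+y²) = √(0.538² + -1.072²) = 1.19943
φ = atan2(y, x) mod 360° = atan2(-1.072, 0.538) = 296.6505°
|p|² = ρ² + z² = 1.19943² + 0.931² = 2.30539
κ = 2ρ / |p|² = 2×1.19943 / 2.30539 = 1.04054
θ = 2·atan2(ρ, z) = 2·atan2(1.19943, 0.931) = 1.82147 rad
ℓ = θ/κ = 1.82147/1.04054 = 1.75050

1.0405 296.65 1.7505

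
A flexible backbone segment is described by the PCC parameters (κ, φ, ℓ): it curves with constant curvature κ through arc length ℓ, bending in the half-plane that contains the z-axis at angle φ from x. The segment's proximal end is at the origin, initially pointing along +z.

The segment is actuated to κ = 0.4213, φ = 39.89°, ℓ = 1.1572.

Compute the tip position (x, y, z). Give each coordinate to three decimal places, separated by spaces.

0.212 0.177 1.112

θ = κ·ℓ = 0.4213 × 1.1572 = 0.48753 rad
ρ = (1 − cos θ)/κ = (1 − 0.88349)/0.4213 = 0.27654
z = sin θ / κ = 0.46844/0.4213 = 1.11190
x = ρ cos φ = 0.27654 × cos(39.89°) = 0.21218
y = ρ sin φ = 0.27654 × sin(39.89°) = 0.17735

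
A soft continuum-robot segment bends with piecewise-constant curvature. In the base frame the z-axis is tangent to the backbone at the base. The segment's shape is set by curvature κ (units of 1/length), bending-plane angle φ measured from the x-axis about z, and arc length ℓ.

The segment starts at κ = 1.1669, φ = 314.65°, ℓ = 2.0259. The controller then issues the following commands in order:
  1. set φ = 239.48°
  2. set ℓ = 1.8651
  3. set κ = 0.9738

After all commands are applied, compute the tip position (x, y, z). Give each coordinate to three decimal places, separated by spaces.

initial: κ=1.1669, φ=314.65°, ℓ=2.0259
cmd 1: set φ=239.48° → (κ,φ,ℓ)=(1.1669,239.48°,2.0259) → tip=(-0.7453,-1.2643,0.6012)
cmd 2: set ℓ=1.8651 → (κ,φ,ℓ)=(1.1669,239.48°,1.8651) → tip=(-0.6829,-1.1585,0.7046)
cmd 3: set κ=0.9738 → (κ,φ,ℓ)=(0.9738,239.48°,1.8651) → tip=(-0.6482,-1.0996,0.9961)

-0.648 -1.100 0.996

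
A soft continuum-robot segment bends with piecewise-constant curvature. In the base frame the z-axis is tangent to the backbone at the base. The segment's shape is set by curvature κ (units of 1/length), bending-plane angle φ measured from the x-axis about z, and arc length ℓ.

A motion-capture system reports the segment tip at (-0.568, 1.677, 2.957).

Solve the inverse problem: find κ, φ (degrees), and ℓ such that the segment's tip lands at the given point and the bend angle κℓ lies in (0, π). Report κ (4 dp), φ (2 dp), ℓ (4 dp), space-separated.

0.2981 108.71 3.6196

ρ = √(x²+y²) = √(-0.568² + 1.677²) = 1.77058
φ = atan2(y, x) mod 360° = atan2(1.677, -0.568) = 108.7112°
|p|² = ρ² + z² = 1.77058² + 2.957² = 11.87880
κ = 2ρ / |p|² = 2×1.77058 / 11.87880 = 0.29811
θ = 2·atan2(ρ, z) = 2·atan2(1.77058, 2.957) = 1.07904 rad
ℓ = θ/κ = 1.07904/0.29811 = 3.61963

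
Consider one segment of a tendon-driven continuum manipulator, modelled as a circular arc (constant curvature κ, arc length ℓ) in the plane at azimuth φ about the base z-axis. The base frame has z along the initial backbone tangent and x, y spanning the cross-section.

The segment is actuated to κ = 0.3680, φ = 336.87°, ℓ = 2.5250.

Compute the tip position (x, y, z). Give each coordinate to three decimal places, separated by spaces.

1.003 -0.429 2.177

θ = κ·ℓ = 0.3680 × 2.5250 = 0.92920 rad
ρ = (1 − cos θ)/κ = (1 − 0.59848)/0.3680 = 1.09110
z = sin θ / κ = 0.80114/0.3680 = 2.17701
x = ρ cos φ = 1.09110 × cos(336.87°) = 1.00339
y = ρ sin φ = 1.09110 × sin(336.87°) = -0.42860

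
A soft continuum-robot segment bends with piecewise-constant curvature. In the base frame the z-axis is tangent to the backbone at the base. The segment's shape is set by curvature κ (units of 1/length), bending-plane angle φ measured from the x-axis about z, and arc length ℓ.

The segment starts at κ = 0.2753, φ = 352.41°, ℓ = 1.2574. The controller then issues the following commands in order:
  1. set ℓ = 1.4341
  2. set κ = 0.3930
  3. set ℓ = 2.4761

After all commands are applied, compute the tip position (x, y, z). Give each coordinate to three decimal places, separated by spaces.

initial: κ=0.2753, φ=352.41°, ℓ=1.2574
cmd 1: set ℓ=1.4341 → (κ,φ,ℓ)=(0.2753,352.41°,1.4341) → tip=(0.2770,-0.0369,1.3971)
cmd 2: set κ=0.3930 → (κ,φ,ℓ)=(0.3930,352.41°,1.4341) → tip=(0.3901,-0.0520,1.3594)
cmd 3: set ℓ=2.4761 → (κ,φ,ℓ)=(0.3930,352.41°,2.4761) → tip=(1.1029,-0.1470,2.1034)

1.103 -0.147 2.103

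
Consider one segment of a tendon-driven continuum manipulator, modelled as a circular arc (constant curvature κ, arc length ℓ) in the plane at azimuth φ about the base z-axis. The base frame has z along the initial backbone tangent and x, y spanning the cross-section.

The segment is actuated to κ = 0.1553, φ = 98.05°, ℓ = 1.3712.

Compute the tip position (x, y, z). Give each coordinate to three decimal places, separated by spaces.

θ = κ·ℓ = 0.1553 × 1.3712 = 0.21295 rad
ρ = (1 − cos θ)/κ = (1 − 0.97741)/0.1553 = 0.14545
z = sin θ / κ = 0.21134/0.1553 = 1.36086
x = ρ cos φ = 0.14545 × cos(98.05°) = -0.02037
y = ρ sin φ = 0.14545 × sin(98.05°) = 0.14401

-0.020 0.144 1.361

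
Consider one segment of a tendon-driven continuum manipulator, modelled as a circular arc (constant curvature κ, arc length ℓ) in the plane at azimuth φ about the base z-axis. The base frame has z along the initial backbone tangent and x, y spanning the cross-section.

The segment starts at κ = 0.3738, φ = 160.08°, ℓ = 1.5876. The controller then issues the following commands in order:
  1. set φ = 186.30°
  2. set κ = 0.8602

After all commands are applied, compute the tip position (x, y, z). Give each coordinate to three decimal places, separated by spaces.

initial: κ=0.3738, φ=160.08°, ℓ=1.5876
cmd 1: set φ=186.30° → (κ,φ,ℓ)=(0.3738,186.30°,1.5876) → tip=(-0.4547,-0.0502,1.4960)
cmd 2: set κ=0.8602 → (κ,φ,ℓ)=(0.8602,186.30°,1.5876) → tip=(-0.9201,-0.1016,1.1381)

-0.920 -0.102 1.138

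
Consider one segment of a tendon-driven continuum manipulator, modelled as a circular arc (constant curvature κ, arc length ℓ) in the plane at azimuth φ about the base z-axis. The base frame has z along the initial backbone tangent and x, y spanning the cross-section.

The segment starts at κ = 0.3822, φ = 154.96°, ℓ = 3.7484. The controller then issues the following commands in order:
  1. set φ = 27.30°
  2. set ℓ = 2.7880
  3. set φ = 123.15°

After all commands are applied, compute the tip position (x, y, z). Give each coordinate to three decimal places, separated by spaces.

-0.738 1.130 2.290

initial: κ=0.3822, φ=154.96°, ℓ=3.7484
cmd 1: set φ=27.30° → (κ,φ,ℓ)=(0.3822,27.30°,3.7484) → tip=(2.0048,1.0348,2.5915)
cmd 2: set ℓ=2.7880 → (κ,φ,ℓ)=(0.3822,27.30°,2.7880) → tip=(1.1997,0.6192,2.2896)
cmd 3: set φ=123.15° → (κ,φ,ℓ)=(0.3822,123.15°,2.7880) → tip=(-0.7383,1.1303,2.2896)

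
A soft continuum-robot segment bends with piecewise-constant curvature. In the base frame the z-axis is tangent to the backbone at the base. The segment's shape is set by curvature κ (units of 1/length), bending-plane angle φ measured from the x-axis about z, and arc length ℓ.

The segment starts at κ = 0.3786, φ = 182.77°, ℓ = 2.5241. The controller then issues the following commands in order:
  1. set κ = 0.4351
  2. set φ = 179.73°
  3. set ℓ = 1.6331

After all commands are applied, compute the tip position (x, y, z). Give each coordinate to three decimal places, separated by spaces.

-0.556 0.003 1.499

initial: κ=0.3786, φ=182.77°, ℓ=2.5241
cmd 1: set κ=0.4351 → (κ,φ,ℓ)=(0.4351,182.77°,2.5241) → tip=(-1.2507,-0.0605,2.0464)
cmd 2: set φ=179.73° → (κ,φ,ℓ)=(0.4351,179.73°,2.5241) → tip=(-1.2522,0.0059,2.0464)
cmd 3: set ℓ=1.6331 → (κ,φ,ℓ)=(0.4351,179.73°,1.6331) → tip=(-0.5562,0.0026,1.4991)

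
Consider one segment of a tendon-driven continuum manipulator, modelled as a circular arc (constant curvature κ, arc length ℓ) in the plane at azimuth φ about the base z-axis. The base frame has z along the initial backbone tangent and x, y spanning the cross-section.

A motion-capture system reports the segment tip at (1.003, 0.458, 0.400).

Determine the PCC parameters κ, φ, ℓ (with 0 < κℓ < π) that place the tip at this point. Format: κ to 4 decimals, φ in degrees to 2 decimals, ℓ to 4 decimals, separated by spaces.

ρ = √(x²+y²) = √(1.003² + 0.458²) = 1.10262
φ = atan2(y, x) mod 360° = atan2(0.458, 1.003) = 24.5429°
|p|² = ρ² + z² = 1.10262² + 0.400² = 1.37577
κ = 2ρ / |p|² = 2×1.10262 / 1.37577 = 1.60291
θ = 2·atan2(ρ, z) = 2·atan2(1.10262, 0.400) = 2.44558 rad
ℓ = θ/κ = 2.44558/1.60291 = 1.52571

1.6029 24.54 1.5257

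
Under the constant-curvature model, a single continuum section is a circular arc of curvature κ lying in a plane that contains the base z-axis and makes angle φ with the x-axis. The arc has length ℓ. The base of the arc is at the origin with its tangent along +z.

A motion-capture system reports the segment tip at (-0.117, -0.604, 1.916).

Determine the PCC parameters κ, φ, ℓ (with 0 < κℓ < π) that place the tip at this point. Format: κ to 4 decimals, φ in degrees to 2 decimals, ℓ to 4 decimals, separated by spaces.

0.3038 259.04 2.0451

ρ = √(x²+y²) = √(-0.117² + -0.604²) = 0.61523
φ = atan2(y, x) mod 360° = atan2(-0.604, -0.117) = 259.0371°
|p|² = ρ² + z² = 0.61523² + 1.916² = 4.04956
κ = 2ρ / |p|² = 2×0.61523 / 4.04956 = 0.30385
θ = 2·atan2(ρ, z) = 2·atan2(0.61523, 1.916) = 0.62140 rad
ℓ = θ/κ = 0.62140/0.30385 = 2.04510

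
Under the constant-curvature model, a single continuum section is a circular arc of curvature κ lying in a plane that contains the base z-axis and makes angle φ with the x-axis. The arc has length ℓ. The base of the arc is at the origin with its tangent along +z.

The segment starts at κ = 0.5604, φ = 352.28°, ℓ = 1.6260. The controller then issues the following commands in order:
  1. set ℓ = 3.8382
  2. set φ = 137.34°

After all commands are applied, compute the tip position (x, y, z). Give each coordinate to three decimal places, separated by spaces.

initial: κ=0.5604, φ=352.28°, ℓ=1.6260
cmd 1: set ℓ=3.8382 → (κ,φ,ℓ)=(0.5604,352.28°,3.8382) → tip=(2.7375,-0.3711,1.4925)
cmd 2: set φ=137.34° → (κ,φ,ℓ)=(0.5604,137.34°,3.8382) → tip=(-2.0315,1.8720,1.4925)

-2.032 1.872 1.492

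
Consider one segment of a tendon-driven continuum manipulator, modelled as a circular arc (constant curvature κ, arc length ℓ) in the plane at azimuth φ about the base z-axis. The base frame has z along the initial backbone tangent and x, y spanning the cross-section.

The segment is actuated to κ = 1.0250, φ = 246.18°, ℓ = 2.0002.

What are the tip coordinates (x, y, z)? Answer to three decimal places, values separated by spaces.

θ = κ·ℓ = 1.0250 × 2.0002 = 2.05020 rad
ρ = (1 − cos θ)/κ = (1 − -0.46125)/1.0250 = 1.42561
z = sin θ / κ = 0.88727/1.0250 = 0.86563
x = ρ cos φ = 1.42561 × cos(246.18°) = -0.57576
y = ρ sin φ = 1.42561 × sin(246.18°) = -1.30418

-0.576 -1.304 0.866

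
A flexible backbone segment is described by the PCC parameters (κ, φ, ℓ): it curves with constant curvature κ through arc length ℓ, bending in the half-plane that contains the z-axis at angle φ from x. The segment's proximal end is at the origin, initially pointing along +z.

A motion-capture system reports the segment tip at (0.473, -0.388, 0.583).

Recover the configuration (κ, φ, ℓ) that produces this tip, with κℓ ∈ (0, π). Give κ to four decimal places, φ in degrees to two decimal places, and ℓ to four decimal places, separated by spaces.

ρ = √(x²+y²) = √(0.473² + -0.388²) = 0.61178
φ = atan2(y, x) mod 360° = atan2(-0.388, 0.473) = 320.6381°
|p|² = ρ² + z² = 0.61178² + 0.583² = 0.71416
κ = 2ρ / |p|² = 2×0.61178 / 0.71416 = 1.71328
θ = 2·atan2(ρ, z) = 2·atan2(0.61178, 0.583) = 1.61896 rad
ℓ = θ/κ = 1.61896/1.71328 = 0.94495

1.7133 320.64 0.9450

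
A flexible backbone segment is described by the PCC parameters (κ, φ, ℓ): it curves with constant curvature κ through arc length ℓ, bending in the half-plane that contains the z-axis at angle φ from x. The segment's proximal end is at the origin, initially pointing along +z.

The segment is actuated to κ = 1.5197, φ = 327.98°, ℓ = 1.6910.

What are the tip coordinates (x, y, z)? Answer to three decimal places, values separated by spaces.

θ = κ·ℓ = 1.5197 × 1.6910 = 2.56981 rad
ρ = (1 − cos θ)/κ = (1 − -0.84094)/1.5197 = 1.21138
z = sin θ / κ = 0.54113/1.5197 = 0.35608
x = ρ cos φ = 1.21138 × cos(327.98°) = 1.02709
y = ρ sin φ = 1.21138 × sin(327.98°) = -0.64229

1.027 -0.642 0.356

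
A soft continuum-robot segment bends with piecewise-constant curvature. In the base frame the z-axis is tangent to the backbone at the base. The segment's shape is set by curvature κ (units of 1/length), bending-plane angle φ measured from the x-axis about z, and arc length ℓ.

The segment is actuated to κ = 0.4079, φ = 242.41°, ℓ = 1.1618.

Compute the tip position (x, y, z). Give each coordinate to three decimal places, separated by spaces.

-0.125 -0.239 1.119

θ = κ·ℓ = 0.4079 × 1.1618 = 0.47390 rad
ρ = (1 − cos θ)/κ = (1 − 0.88980)/0.4079 = 0.27017
z = sin θ / κ = 0.45636/0.4079 = 1.11880
x = ρ cos φ = 0.27017 × cos(242.41°) = -0.12513
y = ρ sin φ = 0.27017 × sin(242.41°) = -0.23945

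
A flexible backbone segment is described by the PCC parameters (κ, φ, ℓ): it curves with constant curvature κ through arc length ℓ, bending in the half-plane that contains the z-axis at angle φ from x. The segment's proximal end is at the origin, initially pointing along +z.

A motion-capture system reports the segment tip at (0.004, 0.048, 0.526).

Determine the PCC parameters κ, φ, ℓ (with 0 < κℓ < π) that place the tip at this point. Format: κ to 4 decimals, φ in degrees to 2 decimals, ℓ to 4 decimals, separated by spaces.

ρ = √(x²+y²) = √(0.004² + 0.048²) = 0.04817
φ = atan2(y, x) mod 360° = atan2(0.048, 0.004) = 85.2364°
|p|² = ρ² + z² = 0.04817² + 0.526² = 0.27900
κ = 2ρ / |p|² = 2×0.04817 / 0.27900 = 0.34528
θ = 2·atan2(ρ, z) = 2·atan2(0.04817, 0.526) = 0.18263 rad
ℓ = θ/κ = 0.18263/0.34528 = 0.52894

0.3453 85.24 0.5289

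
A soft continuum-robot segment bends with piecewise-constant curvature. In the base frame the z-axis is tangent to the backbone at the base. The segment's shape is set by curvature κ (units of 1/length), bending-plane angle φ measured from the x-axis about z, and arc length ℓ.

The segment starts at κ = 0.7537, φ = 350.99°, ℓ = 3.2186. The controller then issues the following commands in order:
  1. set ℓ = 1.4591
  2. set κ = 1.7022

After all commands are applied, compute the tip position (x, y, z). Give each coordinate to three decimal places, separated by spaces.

initial: κ=0.7537, φ=350.99°, ℓ=3.2186
cmd 1: set ℓ=1.4591 → (κ,φ,ℓ)=(0.7537,350.99°,1.4591) → tip=(0.7157,-0.1135,1.1823)
cmd 2: set κ=1.7022 → (κ,φ,ℓ)=(1.7022,350.99°,1.4591) → tip=(1.0393,-0.1648,0.3592)

1.039 -0.165 0.359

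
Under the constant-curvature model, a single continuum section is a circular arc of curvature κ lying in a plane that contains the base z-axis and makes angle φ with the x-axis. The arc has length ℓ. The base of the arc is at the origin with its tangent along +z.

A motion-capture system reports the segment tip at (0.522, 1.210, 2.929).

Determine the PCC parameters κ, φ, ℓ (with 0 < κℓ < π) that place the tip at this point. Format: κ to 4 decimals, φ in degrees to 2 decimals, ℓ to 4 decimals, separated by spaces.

0.2555 66.66 3.3095

ρ = √(x²+y²) = √(0.522² + 1.210²) = 1.31780
φ = atan2(y, x) mod 360° = atan2(1.210, 0.522) = 66.6644°
|p|² = ρ² + z² = 1.31780² + 2.929² = 10.31562
κ = 2ρ / |p|² = 2×1.31780 / 10.31562 = 0.25549
θ = 2·atan2(ρ, z) = 2·atan2(1.31780, 2.929) = 0.84556 rad
ℓ = θ/κ = 0.84556/0.25549 = 3.30951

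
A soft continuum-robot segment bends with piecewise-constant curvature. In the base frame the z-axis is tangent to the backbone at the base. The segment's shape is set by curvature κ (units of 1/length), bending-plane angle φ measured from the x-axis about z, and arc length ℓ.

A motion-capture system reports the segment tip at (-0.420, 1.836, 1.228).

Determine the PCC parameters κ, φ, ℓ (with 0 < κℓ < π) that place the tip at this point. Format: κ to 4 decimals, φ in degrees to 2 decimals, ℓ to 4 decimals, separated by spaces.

ρ = √(x²+y²) = √(-0.420² + 1.836²) = 1.88343
φ = atan2(y, x) mod 360° = atan2(1.836, -0.420) = 102.8852°
|p|² = ρ² + z² = 1.88343² + 1.228² = 5.05528
κ = 2ρ / |p|² = 2×1.88343 / 5.05528 = 0.74513
θ = 2·atan2(ρ, z) = 2·atan2(1.88343, 1.228) = 1.98603 rad
ℓ = θ/κ = 1.98603/0.74513 = 2.66534

0.7451 102.89 2.6653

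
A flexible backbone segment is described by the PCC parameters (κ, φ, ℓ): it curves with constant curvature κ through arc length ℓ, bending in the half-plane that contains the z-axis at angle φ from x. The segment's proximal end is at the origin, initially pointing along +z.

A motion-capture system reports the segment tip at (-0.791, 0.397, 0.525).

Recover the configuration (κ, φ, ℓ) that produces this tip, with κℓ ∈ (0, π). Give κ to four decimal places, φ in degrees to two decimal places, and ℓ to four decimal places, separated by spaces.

1.6716 153.35 1.2388

ρ = √(x²+y²) = √(-0.791² + 0.397²) = 0.88504
φ = atan2(y, x) mod 360° = atan2(0.397, -0.791) = 153.3481°
|p|² = ρ² + z² = 0.88504² + 0.525² = 1.05892
κ = 2ρ / |p|² = 2×0.88504 / 1.05892 = 1.67159
θ = 2·atan2(ρ, z) = 2·atan2(0.88504, 0.525) = 2.07079 rad
ℓ = θ/κ = 2.07079/1.67159 = 1.23881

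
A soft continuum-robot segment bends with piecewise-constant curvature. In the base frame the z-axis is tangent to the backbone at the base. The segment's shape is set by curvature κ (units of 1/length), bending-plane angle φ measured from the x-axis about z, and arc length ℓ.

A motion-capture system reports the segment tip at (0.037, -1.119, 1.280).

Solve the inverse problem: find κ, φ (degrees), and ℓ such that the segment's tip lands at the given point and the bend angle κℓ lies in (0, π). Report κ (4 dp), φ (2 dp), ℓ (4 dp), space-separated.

0.7743 271.89 1.8563

ρ = √(x²+y²) = √(0.037² + -1.119²) = 1.11961
φ = atan2(y, x) mod 360° = atan2(-1.119, 0.037) = 271.8938°
|p|² = ρ² + z² = 1.11961² + 1.280² = 2.89193
κ = 2ρ / |p|² = 2×1.11961 / 2.89193 = 0.77430
θ = 2·atan2(ρ, z) = 2·atan2(1.11961, 1.280) = 1.43732 rad
ℓ = θ/κ = 1.43732/0.77430 = 1.85628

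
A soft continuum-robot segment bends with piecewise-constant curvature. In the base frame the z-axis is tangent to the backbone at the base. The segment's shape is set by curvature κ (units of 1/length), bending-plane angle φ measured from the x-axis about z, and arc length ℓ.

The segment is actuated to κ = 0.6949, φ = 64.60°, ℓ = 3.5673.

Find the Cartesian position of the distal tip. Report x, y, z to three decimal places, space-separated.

1.104 2.325 0.885

θ = κ·ℓ = 0.6949 × 3.5673 = 2.47892 rad
ρ = (1 − cos θ)/κ = (1 − -0.78835)/0.6949 = 2.57353
z = sin θ / κ = 0.61523/0.6949 = 0.88535
x = ρ cos φ = 2.57353 × cos(64.60°) = 1.10388
y = ρ sin φ = 2.57353 × sin(64.60°) = 2.32476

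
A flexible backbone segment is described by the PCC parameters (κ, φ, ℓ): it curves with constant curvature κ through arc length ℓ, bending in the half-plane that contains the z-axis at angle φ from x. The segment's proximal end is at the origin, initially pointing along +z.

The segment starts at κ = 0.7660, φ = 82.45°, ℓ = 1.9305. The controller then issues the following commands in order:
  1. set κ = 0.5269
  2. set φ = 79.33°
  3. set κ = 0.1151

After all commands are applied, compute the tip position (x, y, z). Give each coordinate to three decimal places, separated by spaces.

0.040 0.210 1.915

initial: κ=0.7660, φ=82.45°, ℓ=1.9305
cmd 1: set κ=0.5269 → (κ,φ,ℓ)=(0.5269,82.45°,1.9305) → tip=(0.1183,0.8922,1.6144)
cmd 2: set φ=79.33° → (κ,φ,ℓ)=(0.5269,79.33°,1.9305) → tip=(0.1666,0.8845,1.6144)
cmd 3: set κ=0.1151 → (κ,φ,ℓ)=(0.1151,79.33°,1.9305) → tip=(0.0395,0.2099,1.9147)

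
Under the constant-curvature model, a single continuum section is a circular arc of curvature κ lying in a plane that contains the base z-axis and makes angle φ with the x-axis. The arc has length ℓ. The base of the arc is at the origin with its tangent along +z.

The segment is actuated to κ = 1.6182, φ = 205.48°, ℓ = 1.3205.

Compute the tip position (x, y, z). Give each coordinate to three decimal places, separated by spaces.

θ = κ·ℓ = 1.6182 × 1.3205 = 2.13683 rad
ρ = (1 − cos θ)/κ = (1 − -0.53629)/1.6182 = 0.94938
z = sin θ / κ = 0.84403/1.6182 = 0.52159
x = ρ cos φ = 0.94938 × cos(205.48°) = -0.85704
y = ρ sin φ = 0.94938 × sin(205.48°) = -0.40842

-0.857 -0.408 0.522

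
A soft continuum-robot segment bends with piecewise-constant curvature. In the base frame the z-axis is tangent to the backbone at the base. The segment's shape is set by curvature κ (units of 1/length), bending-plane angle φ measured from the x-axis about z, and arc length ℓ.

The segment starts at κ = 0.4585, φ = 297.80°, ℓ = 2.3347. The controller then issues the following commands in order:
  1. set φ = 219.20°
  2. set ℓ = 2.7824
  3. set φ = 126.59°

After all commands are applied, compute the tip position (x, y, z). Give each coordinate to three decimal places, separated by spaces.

initial: κ=0.4585, φ=297.80°, ℓ=2.3347
cmd 1: set φ=219.20° → (κ,φ,ℓ)=(0.4585,219.20°,2.3347) → tip=(-0.8794,-0.7172,1.9137)
cmd 2: set ℓ=2.7824 → (κ,φ,ℓ)=(0.4585,219.20°,2.7824) → tip=(-1.1987,-0.9776,2.0868)
cmd 3: set φ=126.59° → (κ,φ,ℓ)=(0.4585,126.59°,2.7824) → tip=(-0.9220,1.2419,2.0868)

-0.922 1.242 2.087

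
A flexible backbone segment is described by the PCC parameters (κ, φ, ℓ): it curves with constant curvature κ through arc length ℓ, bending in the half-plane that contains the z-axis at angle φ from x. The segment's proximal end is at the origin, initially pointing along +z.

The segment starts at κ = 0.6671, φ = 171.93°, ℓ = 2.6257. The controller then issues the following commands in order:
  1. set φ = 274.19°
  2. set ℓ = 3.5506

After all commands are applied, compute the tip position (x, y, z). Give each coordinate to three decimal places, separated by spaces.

0.188 -2.565 1.047

initial: κ=0.6671, φ=171.93°, ℓ=2.6257
cmd 1: set φ=274.19° → (κ,φ,ℓ)=(0.6671,274.19°,2.6257) → tip=(0.1292,-1.7639,1.4746)
cmd 2: set ℓ=3.5506 → (κ,φ,ℓ)=(0.6671,274.19°,3.5506) → tip=(0.1879,-2.5652,1.0467)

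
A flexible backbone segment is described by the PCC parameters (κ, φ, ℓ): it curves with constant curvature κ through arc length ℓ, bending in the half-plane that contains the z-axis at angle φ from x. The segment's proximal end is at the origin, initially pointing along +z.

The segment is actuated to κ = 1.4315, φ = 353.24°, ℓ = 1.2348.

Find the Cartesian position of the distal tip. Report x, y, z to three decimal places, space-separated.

0.829 -0.098 0.685

θ = κ·ℓ = 1.4315 × 1.2348 = 1.76762 rad
ρ = (1 − cos θ)/κ = (1 − -0.19555)/1.4315 = 0.83517
z = sin θ / κ = 0.98069/1.4315 = 0.68508
x = ρ cos φ = 0.83517 × cos(353.24°) = 0.82937
y = ρ sin φ = 0.83517 × sin(353.24°) = -0.09831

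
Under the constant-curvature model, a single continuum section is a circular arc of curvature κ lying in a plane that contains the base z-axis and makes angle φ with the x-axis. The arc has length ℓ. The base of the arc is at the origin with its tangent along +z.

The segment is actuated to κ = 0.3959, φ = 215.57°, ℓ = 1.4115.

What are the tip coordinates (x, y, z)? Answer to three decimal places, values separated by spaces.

-0.313 -0.224 1.339

θ = κ·ℓ = 0.3959 × 1.4115 = 0.55881 rad
ρ = (1 − cos θ)/κ = (1 − 0.84789)/0.3959 = 0.38423
z = sin θ / κ = 0.53018/0.3959 = 1.33918
x = ρ cos φ = 0.38423 × cos(215.57°) = -0.31253
y = ρ sin φ = 0.38423 × sin(215.57°) = -0.22350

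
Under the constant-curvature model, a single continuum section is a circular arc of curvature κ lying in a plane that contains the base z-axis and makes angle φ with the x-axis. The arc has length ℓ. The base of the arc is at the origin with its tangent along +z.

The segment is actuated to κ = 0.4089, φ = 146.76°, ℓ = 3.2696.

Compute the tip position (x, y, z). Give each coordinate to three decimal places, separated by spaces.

θ = κ·ℓ = 0.4089 × 3.2696 = 1.33694 rad
ρ = (1 − cos θ)/κ = (1 − 0.23173)/0.4089 = 1.87887
z = sin θ / κ = 0.97278/0.4089 = 2.37902
x = ρ cos φ = 1.87887 × cos(146.76°) = -1.57145
y = ρ sin φ = 1.87887 × sin(146.76°) = 1.02990

-1.571 1.030 2.379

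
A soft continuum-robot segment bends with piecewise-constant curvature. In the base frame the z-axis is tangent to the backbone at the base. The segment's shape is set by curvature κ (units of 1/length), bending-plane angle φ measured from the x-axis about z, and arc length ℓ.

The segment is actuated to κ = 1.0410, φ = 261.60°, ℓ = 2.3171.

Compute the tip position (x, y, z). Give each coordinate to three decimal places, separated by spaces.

θ = κ·ℓ = 1.0410 × 2.3171 = 2.41210 rad
ρ = (1 − cos θ)/κ = (1 − -0.74551)/1.0410 = 1.67677
z = sin θ / κ = 0.66649/1.0410 = 0.64024
x = ρ cos φ = 1.67677 × cos(261.60°) = -0.24495
y = ρ sin φ = 1.67677 × sin(261.60°) = -1.65878

-0.245 -1.659 0.640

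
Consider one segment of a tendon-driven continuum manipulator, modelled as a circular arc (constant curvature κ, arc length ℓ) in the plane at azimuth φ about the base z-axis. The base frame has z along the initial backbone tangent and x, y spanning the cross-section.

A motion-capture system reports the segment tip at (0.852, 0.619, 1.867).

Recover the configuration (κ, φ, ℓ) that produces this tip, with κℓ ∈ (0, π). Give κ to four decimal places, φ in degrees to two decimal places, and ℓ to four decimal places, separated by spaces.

ρ = √(x²+y²) = √(0.852² + 0.619²) = 1.05312
φ = atan2(y, x) mod 360° = atan2(0.619, 0.852) = 35.9994°
|p|² = ρ² + z² = 1.05312² + 1.867² = 4.59475
κ = 2ρ / |p|² = 2×1.05312 / 4.59475 = 0.45840
θ = 2·atan2(ρ, z) = 2·atan2(1.05312, 1.867) = 1.02716 rad
ℓ = θ/κ = 1.02716/0.45840 = 2.24075

0.4584 36.00 2.2408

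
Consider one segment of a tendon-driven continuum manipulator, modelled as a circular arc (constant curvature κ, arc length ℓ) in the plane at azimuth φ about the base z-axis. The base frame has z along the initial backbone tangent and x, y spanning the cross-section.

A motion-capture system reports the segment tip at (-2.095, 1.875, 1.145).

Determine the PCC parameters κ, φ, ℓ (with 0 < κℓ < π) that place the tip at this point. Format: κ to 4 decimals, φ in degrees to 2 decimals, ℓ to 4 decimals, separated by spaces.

ρ = √(x²+y²) = √(-2.095² + 1.875²) = 2.81152
φ = atan2(y, x) mod 360° = atan2(1.875, -2.095) = 138.1718°
|p|² = ρ² + z² = 2.81152² + 1.145² = 9.21568
κ = 2ρ / |p|² = 2×2.81152 / 9.21568 = 0.61016
θ = 2·atan2(ρ, z) = 2·atan2(2.81152, 1.145) = 2.36811 rad
ℓ = θ/κ = 2.36811/0.61016 = 3.88112

0.6102 138.17 3.8811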